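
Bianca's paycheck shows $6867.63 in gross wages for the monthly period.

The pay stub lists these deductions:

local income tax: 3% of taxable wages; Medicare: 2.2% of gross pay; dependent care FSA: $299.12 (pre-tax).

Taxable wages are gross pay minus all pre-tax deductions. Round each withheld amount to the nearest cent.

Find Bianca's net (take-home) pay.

$6220.36

Dependent care FSA: $299.12
Taxable wages = $6867.63 − $299.12 = $6568.51
Local income tax: $6568.51 × 0.03 = $197.06
Medicare: $6867.63 × 0.022 = $151.09
Total deductions = $299.12 + $197.06 + $151.09 = $647.27
Net pay = $6867.63 − $647.27 = $6220.36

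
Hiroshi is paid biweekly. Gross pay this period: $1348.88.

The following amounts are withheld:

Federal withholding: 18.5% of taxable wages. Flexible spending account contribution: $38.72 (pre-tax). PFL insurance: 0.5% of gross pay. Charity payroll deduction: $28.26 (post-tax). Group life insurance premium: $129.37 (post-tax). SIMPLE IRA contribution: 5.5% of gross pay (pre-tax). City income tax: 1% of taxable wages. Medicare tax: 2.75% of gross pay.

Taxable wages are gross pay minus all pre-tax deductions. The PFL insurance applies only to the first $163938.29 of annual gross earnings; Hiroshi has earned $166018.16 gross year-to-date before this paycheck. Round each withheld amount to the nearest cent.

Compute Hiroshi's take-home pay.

$800.24

Flexible spending account contribution: $38.72
SIMPLE IRA contribution: $1348.88 × 0.055 = $74.19
Pre-tax total = $38.72 + $74.19 = $112.91
Taxable wages = $1348.88 − $112.91 = $1235.97
City income tax: $1235.97 × 0.01 = $12.36
Federal withholding: $1235.97 × 0.185 = $228.65
Medicare tax: $1348.88 × 0.0275 = $37.09
PFL insurance: annual cap $163938.29 already reached (YTD $166018.16), so $0.00
Charity payroll deduction: $28.26
Group life insurance premium: $129.37
Total deductions = $38.72 + $74.19 + $12.36 + $228.65 + $37.09 + $0.00 + $28.26 + $129.37 = $548.64
Net pay = $1348.88 − $548.64 = $800.24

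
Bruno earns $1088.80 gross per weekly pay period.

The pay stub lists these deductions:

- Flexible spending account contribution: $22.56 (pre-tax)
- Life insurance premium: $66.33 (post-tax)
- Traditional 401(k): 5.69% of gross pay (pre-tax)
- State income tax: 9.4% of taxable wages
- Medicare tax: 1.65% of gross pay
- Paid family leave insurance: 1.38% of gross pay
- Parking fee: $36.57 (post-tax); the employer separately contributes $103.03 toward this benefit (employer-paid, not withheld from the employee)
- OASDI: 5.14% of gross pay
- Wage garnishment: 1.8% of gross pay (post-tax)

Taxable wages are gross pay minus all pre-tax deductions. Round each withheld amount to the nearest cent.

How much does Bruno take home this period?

Traditional 401(k): $1088.80 × 0.0569 = $61.95
Flexible spending account contribution: $22.56
Pre-tax total = $61.95 + $22.56 = $84.51
Taxable wages = $1088.80 − $84.51 = $1004.29
State income tax: $1004.29 × 0.094 = $94.40
Paid family leave insurance: $1088.80 × 0.0138 = $15.03
OASDI: $1088.80 × 0.0514 = $55.96
Medicare tax: $1088.80 × 0.0165 = $17.97
Life insurance premium: $66.33
Wage garnishment: $1088.80 × 0.018 = $19.60
Parking fee: $36.57
(Employer's $103.03 toward parking fee is not withheld from the employee.)
Total deductions = $61.95 + $22.56 + $94.40 + $15.03 + $55.96 + $17.97 + $66.33 + $19.60 + $36.57 = $390.37
Net pay = $1088.80 − $390.37 = $698.43

$698.43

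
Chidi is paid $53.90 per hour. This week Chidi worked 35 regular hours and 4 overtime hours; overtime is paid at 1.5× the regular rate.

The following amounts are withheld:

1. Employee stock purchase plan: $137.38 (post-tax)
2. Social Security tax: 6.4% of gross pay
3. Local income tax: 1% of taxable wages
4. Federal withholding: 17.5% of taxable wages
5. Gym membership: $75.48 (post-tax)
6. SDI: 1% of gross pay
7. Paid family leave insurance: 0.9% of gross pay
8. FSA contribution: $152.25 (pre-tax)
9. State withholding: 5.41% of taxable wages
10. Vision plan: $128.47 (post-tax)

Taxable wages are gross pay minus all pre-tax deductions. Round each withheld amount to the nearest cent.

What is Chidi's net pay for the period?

Regular pay: 35 × $53.90 = $1,886.50
Overtime pay: 4 × $53.90 × 1.5 = $323.40
Gross pay = $1,886.50 + $323.40 = $2,209.90
FSA contribution: $152.25
Taxable wages = $2,209.90 − $152.25 = $2,057.65
State withholding: $2,057.65 × 0.0541 = $111.32
Local income tax: $2,057.65 × 0.01 = $20.58
Federal withholding: $2,057.65 × 0.175 = $360.09
Paid family leave insurance: $2,209.90 × 0.009 = $19.89
SDI: $2,209.90 × 0.01 = $22.10
Social Security tax: $2,209.90 × 0.064 = $141.43
Vision plan: $128.47
Employee stock purchase plan: $137.38
Gym membership: $75.48
Total deductions = $152.25 + $111.32 + $20.58 + $360.09 + $19.89 + $22.10 + $141.43 + $128.47 + $137.38 + $75.48 = $1,168.99
Net pay = $2,209.90 − $1,168.99 = $1,040.91

$1,040.91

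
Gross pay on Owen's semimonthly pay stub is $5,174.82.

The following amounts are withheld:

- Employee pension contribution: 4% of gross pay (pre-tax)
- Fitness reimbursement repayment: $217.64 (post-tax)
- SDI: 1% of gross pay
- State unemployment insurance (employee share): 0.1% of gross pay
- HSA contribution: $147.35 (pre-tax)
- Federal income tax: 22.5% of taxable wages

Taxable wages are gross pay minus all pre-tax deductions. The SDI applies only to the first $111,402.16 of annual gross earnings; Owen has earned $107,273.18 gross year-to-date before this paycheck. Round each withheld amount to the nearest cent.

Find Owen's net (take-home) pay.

$3,471.77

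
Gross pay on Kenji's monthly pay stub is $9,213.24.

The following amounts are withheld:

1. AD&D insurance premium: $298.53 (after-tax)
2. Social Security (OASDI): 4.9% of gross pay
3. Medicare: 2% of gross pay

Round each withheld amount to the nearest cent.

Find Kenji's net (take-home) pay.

Medicare: $9,213.24 × 0.02 = $184.26
Social Security (OASDI): $9,213.24 × 0.049 = $451.45
AD&D insurance premium: $298.53
Total deductions = $184.26 + $451.45 + $298.53 = $934.24
Net pay = $9,213.24 − $934.24 = $8,279.00

$8,279.00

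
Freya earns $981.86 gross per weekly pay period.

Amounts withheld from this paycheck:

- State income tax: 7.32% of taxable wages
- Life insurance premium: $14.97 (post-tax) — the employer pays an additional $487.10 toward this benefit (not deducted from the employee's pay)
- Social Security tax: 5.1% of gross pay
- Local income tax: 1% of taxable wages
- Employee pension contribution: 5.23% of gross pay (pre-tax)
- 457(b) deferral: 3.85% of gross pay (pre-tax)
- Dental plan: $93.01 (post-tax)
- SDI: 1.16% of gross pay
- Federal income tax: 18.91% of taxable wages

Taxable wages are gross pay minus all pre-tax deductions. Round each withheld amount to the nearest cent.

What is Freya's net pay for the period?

$480.18

Employee pension contribution: $981.86 × 0.0523 = $51.35
457(b) deferral: $981.86 × 0.0385 = $37.80
Pre-tax total = $51.35 + $37.80 = $89.15
Taxable wages = $981.86 − $89.15 = $892.71
Local income tax: $892.71 × 0.01 = $8.93
State income tax: $892.71 × 0.0732 = $65.35
Federal income tax: $892.71 × 0.1891 = $168.81
Social Security tax: $981.86 × 0.051 = $50.07
SDI: $981.86 × 0.0116 = $11.39
Dental plan: $93.01
Life insurance premium: $14.97
(Employer's $487.10 toward life insurance premium is not withheld from the employee.)
Total deductions = $51.35 + $37.80 + $8.93 + $65.35 + $168.81 + $50.07 + $11.39 + $93.01 + $14.97 = $501.68
Net pay = $981.86 − $501.68 = $480.18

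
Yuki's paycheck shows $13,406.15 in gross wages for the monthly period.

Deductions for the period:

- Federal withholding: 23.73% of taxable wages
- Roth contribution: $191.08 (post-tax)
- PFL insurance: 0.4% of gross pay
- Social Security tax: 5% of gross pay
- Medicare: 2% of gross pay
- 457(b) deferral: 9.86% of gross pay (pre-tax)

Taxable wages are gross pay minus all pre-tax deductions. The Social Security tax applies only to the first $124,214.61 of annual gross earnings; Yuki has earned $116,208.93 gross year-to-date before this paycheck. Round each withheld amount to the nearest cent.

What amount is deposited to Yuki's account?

$8,303.60

457(b) deferral: $13,406.15 × 0.0986 = $1,321.85
Taxable wages = $13,406.15 − $1,321.85 = $12,084.30
Federal withholding: $12,084.30 × 0.2373 = $2,867.60
PFL insurance: $13,406.15 × 0.004 = $53.62
Social Security tax: only $124,214.61 − $116,208.93 = $8,005.68 of this check is subject → $8,005.68 × 0.05 = $400.28
Medicare: $13,406.15 × 0.02 = $268.12
Roth contribution: $191.08
Total deductions = $1,321.85 + $2,867.60 + $53.62 + $400.28 + $268.12 + $191.08 = $5,102.55
Net pay = $13,406.15 − $5,102.55 = $8,303.60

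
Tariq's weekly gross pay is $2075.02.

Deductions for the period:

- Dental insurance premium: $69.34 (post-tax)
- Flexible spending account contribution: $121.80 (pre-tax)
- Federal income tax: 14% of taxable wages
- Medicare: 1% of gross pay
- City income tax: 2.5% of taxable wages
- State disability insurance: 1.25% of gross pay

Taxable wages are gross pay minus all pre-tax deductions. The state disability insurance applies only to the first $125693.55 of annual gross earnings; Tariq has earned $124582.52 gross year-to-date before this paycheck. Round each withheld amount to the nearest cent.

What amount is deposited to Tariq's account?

$1526.96

Flexible spending account contribution: $121.80
Taxable wages = $2075.02 − $121.80 = $1953.22
Federal income tax: $1953.22 × 0.14 = $273.45
City income tax: $1953.22 × 0.025 = $48.83
State disability insurance: only $125693.55 − $124582.52 = $1111.03 of this check is subject → $1111.03 × 0.0125 = $13.89
Medicare: $2075.02 × 0.01 = $20.75
Dental insurance premium: $69.34
Total deductions = $121.80 + $273.45 + $48.83 + $13.89 + $20.75 + $69.34 = $548.06
Net pay = $2075.02 − $548.06 = $1526.96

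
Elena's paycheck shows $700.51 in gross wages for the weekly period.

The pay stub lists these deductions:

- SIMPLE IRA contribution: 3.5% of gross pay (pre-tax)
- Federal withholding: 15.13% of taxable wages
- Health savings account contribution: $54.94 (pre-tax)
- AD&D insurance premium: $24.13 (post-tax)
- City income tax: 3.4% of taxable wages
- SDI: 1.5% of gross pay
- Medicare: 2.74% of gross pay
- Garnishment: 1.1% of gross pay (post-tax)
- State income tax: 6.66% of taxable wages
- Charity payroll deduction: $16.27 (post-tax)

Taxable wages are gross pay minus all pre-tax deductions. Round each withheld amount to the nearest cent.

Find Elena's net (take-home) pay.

$386.80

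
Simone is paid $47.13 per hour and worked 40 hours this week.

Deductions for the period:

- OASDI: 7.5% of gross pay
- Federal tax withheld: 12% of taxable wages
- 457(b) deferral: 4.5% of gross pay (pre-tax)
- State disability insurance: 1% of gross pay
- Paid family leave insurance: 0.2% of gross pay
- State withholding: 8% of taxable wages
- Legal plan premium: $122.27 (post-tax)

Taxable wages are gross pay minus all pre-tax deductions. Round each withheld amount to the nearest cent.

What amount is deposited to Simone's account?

$1,154.02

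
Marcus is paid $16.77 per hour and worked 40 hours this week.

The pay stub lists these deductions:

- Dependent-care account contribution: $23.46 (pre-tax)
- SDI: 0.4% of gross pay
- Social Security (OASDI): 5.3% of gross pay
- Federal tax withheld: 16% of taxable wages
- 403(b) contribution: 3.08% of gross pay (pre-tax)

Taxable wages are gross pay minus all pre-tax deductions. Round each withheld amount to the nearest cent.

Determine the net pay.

$488.18

Gross pay: 40 × $16.77 = $670.80
403(b) contribution: $670.80 × 0.0308 = $20.66
Dependent-care account contribution: $23.46
Pre-tax total = $20.66 + $23.46 = $44.12
Taxable wages = $670.80 − $44.12 = $626.68
Federal tax withheld: $626.68 × 0.16 = $100.27
SDI: $670.80 × 0.004 = $2.68
Social Security (OASDI): $670.80 × 0.053 = $35.55
Total deductions = $20.66 + $23.46 + $100.27 + $2.68 + $35.55 = $182.62
Net pay = $670.80 − $182.62 = $488.18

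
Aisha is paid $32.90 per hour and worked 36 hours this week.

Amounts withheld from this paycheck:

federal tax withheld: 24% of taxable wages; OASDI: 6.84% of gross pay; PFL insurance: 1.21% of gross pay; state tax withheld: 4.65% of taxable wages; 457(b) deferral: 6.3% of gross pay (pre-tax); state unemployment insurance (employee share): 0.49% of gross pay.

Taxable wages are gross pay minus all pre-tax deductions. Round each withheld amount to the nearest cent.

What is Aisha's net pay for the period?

$690.69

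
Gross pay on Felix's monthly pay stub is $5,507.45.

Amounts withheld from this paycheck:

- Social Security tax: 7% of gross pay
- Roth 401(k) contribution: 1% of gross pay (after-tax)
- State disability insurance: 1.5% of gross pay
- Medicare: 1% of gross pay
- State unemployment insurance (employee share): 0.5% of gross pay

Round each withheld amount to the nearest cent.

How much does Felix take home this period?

Social Security tax: $5,507.45 × 0.07 = $385.52
State unemployment insurance (employee share): $5,507.45 × 0.005 = $27.54
State disability insurance: $5,507.45 × 0.015 = $82.61
Medicare: $5,507.45 × 0.01 = $55.07
Roth 401(k) contribution: $5,507.45 × 0.01 = $55.07
Total deductions = $385.52 + $27.54 + $82.61 + $55.07 + $55.07 = $605.81
Net pay = $5,507.45 − $605.81 = $4,901.64

$4,901.64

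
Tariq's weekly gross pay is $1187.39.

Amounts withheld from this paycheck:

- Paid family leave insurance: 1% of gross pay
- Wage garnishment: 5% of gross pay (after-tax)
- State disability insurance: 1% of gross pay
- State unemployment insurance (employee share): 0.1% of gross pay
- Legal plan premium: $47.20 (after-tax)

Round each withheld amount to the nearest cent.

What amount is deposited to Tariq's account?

State unemployment insurance (employee share): $1187.39 × 0.001 = $1.19
State disability insurance: $1187.39 × 0.01 = $11.87
Paid family leave insurance: $1187.39 × 0.01 = $11.87
Legal plan premium: $47.20
Wage garnishment: $1187.39 × 0.05 = $59.37
Total deductions = $1.19 + $11.87 + $11.87 + $47.20 + $59.37 = $131.50
Net pay = $1187.39 − $131.50 = $1055.89

$1055.89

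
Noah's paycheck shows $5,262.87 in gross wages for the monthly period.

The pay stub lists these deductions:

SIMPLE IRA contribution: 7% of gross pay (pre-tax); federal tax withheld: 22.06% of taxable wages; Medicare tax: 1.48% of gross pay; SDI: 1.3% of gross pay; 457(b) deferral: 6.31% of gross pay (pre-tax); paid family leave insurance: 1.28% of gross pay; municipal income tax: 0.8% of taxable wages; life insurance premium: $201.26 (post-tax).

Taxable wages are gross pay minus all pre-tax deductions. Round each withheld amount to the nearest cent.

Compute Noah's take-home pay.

$3,104.49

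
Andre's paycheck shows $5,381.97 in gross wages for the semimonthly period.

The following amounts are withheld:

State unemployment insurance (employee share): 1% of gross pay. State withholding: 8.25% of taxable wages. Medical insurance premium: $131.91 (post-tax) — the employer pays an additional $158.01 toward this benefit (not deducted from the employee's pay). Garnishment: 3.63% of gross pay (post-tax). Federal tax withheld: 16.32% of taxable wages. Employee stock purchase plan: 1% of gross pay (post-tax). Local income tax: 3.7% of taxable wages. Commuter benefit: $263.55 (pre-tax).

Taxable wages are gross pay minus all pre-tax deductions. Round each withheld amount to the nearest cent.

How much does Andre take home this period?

Commuter benefit: $263.55
Taxable wages = $5,381.97 − $263.55 = $5,118.42
Federal tax withheld: $5,118.42 × 0.1632 = $835.33
State withholding: $5,118.42 × 0.0825 = $422.27
Local income tax: $5,118.42 × 0.037 = $189.38
State unemployment insurance (employee share): $5,381.97 × 0.01 = $53.82
Employee stock purchase plan: $5,381.97 × 0.01 = $53.82
Garnishment: $5,381.97 × 0.0363 = $195.37
Medical insurance premium: $131.91
(Employer's $158.01 toward medical insurance premium is not withheld from the employee.)
Total deductions = $263.55 + $835.33 + $422.27 + $189.38 + $53.82 + $53.82 + $195.37 + $131.91 = $2,145.45
Net pay = $5,381.97 − $2,145.45 = $3,236.52

$3,236.52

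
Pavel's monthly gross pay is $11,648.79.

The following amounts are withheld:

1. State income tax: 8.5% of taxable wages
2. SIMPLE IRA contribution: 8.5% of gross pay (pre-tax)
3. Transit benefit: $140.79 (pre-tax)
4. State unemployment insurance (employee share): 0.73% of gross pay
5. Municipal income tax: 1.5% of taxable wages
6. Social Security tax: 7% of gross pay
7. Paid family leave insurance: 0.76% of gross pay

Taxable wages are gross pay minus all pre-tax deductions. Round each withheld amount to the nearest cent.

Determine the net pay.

$8,477.07

SIMPLE IRA contribution: $11,648.79 × 0.085 = $990.15
Transit benefit: $140.79
Pre-tax total = $990.15 + $140.79 = $1,130.94
Taxable wages = $11,648.79 − $1,130.94 = $10,517.85
State income tax: $10,517.85 × 0.085 = $894.02
Municipal income tax: $10,517.85 × 0.015 = $157.77
Social Security tax: $11,648.79 × 0.07 = $815.42
Paid family leave insurance: $11,648.79 × 0.0076 = $88.53
State unemployment insurance (employee share): $11,648.79 × 0.0073 = $85.04
Total deductions = $990.15 + $140.79 + $894.02 + $157.77 + $815.42 + $88.53 + $85.04 = $3,171.72
Net pay = $11,648.79 − $3,171.72 = $8,477.07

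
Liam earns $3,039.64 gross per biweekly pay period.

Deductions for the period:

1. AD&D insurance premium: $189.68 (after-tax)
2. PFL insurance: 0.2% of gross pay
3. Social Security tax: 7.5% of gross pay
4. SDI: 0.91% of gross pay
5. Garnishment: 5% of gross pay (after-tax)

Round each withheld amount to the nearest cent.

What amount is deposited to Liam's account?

$2,436.27

PFL insurance: $3,039.64 × 0.002 = $6.08
SDI: $3,039.64 × 0.0091 = $27.66
Social Security tax: $3,039.64 × 0.075 = $227.97
AD&D insurance premium: $189.68
Garnishment: $3,039.64 × 0.05 = $151.98
Total deductions = $6.08 + $27.66 + $227.97 + $189.68 + $151.98 = $603.37
Net pay = $3,039.64 − $603.37 = $2,436.27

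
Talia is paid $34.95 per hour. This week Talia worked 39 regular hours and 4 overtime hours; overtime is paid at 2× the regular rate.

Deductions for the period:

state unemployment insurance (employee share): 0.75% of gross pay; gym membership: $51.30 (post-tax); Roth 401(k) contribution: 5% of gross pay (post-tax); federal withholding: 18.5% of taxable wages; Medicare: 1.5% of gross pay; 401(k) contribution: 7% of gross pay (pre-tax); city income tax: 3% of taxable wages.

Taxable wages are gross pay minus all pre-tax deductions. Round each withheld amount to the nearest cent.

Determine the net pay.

Regular pay: 39 × $34.95 = $1363.05
Overtime pay: 4 × $34.95 × 2 = $279.60
Gross pay = $1363.05 + $279.60 = $1642.65
401(k) contribution: $1642.65 × 0.07 = $114.99
Taxable wages = $1642.65 − $114.99 = $1527.66
Federal withholding: $1527.66 × 0.185 = $282.62
City income tax: $1527.66 × 0.03 = $45.83
Medicare: $1642.65 × 0.015 = $24.64
State unemployment insurance (employee share): $1642.65 × 0.0075 = $12.32
Roth 401(k) contribution: $1642.65 × 0.05 = $82.13
Gym membership: $51.30
Total deductions = $114.99 + $282.62 + $45.83 + $24.64 + $12.32 + $82.13 + $51.30 = $613.83
Net pay = $1642.65 − $613.83 = $1028.82

$1028.82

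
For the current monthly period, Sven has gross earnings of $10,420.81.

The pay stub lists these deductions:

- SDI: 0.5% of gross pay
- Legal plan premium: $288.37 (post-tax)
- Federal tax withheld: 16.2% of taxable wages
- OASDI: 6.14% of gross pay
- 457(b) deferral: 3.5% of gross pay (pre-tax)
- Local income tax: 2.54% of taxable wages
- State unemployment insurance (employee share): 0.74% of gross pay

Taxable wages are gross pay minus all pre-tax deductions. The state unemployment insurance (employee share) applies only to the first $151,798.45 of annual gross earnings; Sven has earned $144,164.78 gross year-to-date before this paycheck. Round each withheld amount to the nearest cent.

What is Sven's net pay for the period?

$7,134.78

457(b) deferral: $10,420.81 × 0.035 = $364.73
Taxable wages = $10,420.81 − $364.73 = $10,056.08
Federal tax withheld: $10,056.08 × 0.162 = $1,629.08
Local income tax: $10,056.08 × 0.0254 = $255.42
SDI: $10,420.81 × 0.005 = $52.10
State unemployment insurance (employee share): only $151,798.45 − $144,164.78 = $7,633.67 of this check is subject → $7,633.67 × 0.0074 = $56.49
OASDI: $10,420.81 × 0.0614 = $639.84
Legal plan premium: $288.37
Total deductions = $364.73 + $1,629.08 + $255.42 + $52.10 + $56.49 + $639.84 + $288.37 = $3,286.03
Net pay = $10,420.81 − $3,286.03 = $7,134.78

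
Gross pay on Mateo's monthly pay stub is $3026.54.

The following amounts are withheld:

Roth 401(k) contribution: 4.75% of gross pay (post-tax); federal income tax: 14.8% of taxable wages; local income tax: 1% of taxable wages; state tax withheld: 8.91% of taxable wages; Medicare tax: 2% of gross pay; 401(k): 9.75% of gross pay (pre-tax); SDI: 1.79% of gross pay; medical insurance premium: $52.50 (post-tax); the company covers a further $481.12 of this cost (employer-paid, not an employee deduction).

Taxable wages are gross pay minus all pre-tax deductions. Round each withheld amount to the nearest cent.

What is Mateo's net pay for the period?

$1745.55

401(k): $3026.54 × 0.0975 = $295.09
Taxable wages = $3026.54 − $295.09 = $2731.45
Local income tax: $2731.45 × 0.01 = $27.31
State tax withheld: $2731.45 × 0.0891 = $243.37
Federal income tax: $2731.45 × 0.148 = $404.25
SDI: $3026.54 × 0.0179 = $54.18
Medicare tax: $3026.54 × 0.02 = $60.53
Medical insurance premium: $52.50
Roth 401(k) contribution: $3026.54 × 0.0475 = $143.76
(Employer's $481.12 toward medical insurance premium is not withheld from the employee.)
Total deductions = $295.09 + $27.31 + $243.37 + $404.25 + $54.18 + $60.53 + $52.50 + $143.76 = $1280.99
Net pay = $3026.54 − $1280.99 = $1745.55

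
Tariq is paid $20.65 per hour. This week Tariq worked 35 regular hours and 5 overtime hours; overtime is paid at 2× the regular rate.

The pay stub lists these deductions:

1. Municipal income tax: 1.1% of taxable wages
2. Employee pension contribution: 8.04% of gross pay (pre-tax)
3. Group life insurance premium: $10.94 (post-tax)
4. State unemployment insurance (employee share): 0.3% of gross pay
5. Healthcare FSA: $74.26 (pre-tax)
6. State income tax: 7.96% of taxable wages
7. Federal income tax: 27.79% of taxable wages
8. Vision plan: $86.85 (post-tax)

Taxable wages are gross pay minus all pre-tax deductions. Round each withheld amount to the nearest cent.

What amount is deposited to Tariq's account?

Regular pay: 35 × $20.65 = $722.75
Overtime pay: 5 × $20.65 × 2 = $206.50
Gross pay = $722.75 + $206.50 = $929.25
Healthcare FSA: $74.26
Employee pension contribution: $929.25 × 0.0804 = $74.71
Pre-tax total = $74.26 + $74.71 = $148.97
Taxable wages = $929.25 − $148.97 = $780.28
Federal income tax: $780.28 × 0.2779 = $216.84
Municipal income tax: $780.28 × 0.011 = $8.58
State income tax: $780.28 × 0.0796 = $62.11
State unemployment insurance (employee share): $929.25 × 0.003 = $2.79
Group life insurance premium: $10.94
Vision plan: $86.85
Total deductions = $74.26 + $74.71 + $216.84 + $8.58 + $62.11 + $2.79 + $10.94 + $86.85 = $537.08
Net pay = $929.25 − $537.08 = $392.17

$392.17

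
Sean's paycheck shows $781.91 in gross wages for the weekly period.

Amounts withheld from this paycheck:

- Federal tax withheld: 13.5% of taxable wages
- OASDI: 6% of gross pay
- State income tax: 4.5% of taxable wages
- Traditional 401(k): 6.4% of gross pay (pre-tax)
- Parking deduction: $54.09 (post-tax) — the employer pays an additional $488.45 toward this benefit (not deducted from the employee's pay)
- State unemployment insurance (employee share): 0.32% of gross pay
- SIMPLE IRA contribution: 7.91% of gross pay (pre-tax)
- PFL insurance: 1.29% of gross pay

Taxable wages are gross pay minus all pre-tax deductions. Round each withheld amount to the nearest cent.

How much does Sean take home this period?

SIMPLE IRA contribution: $781.91 × 0.0791 = $61.85
Traditional 401(k): $781.91 × 0.064 = $50.04
Pre-tax total = $61.85 + $50.04 = $111.89
Taxable wages = $781.91 − $111.89 = $670.02
State income tax: $670.02 × 0.045 = $30.15
Federal tax withheld: $670.02 × 0.135 = $90.45
OASDI: $781.91 × 0.06 = $46.91
State unemployment insurance (employee share): $781.91 × 0.0032 = $2.50
PFL insurance: $781.91 × 0.0129 = $10.09
Parking deduction: $54.09
(Employer's $488.45 toward parking deduction is not withheld from the employee.)
Total deductions = $61.85 + $50.04 + $30.15 + $90.45 + $46.91 + $2.50 + $10.09 + $54.09 = $346.08
Net pay = $781.91 − $346.08 = $435.83

$435.83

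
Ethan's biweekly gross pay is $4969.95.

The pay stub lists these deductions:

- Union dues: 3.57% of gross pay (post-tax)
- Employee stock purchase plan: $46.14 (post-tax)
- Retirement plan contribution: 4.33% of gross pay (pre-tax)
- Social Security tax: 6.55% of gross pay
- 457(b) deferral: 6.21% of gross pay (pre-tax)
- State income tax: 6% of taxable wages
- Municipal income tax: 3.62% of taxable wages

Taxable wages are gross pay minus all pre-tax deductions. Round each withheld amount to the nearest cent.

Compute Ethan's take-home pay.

$3469.30

457(b) deferral: $4969.95 × 0.0621 = $308.63
Retirement plan contribution: $4969.95 × 0.0433 = $215.20
Pre-tax total = $308.63 + $215.20 = $523.83
Taxable wages = $4969.95 − $523.83 = $4446.12
Municipal income tax: $4446.12 × 0.0362 = $160.95
State income tax: $4446.12 × 0.06 = $266.77
Social Security tax: $4969.95 × 0.0655 = $325.53
Employee stock purchase plan: $46.14
Union dues: $4969.95 × 0.0357 = $177.43
Total deductions = $308.63 + $215.20 + $160.95 + $266.77 + $325.53 + $46.14 + $177.43 = $1500.65
Net pay = $4969.95 − $1500.65 = $3469.30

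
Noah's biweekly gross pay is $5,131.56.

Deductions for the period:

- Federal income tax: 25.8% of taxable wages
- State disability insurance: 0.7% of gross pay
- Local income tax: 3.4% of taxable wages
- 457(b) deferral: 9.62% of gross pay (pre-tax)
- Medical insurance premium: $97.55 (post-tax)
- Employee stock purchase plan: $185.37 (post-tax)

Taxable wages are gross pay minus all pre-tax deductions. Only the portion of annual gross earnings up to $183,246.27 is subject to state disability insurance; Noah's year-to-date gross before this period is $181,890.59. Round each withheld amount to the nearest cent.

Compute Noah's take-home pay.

457(b) deferral: $5,131.56 × 0.0962 = $493.66
Taxable wages = $5,131.56 − $493.66 = $4,637.90
Local income tax: $4,637.90 × 0.034 = $157.69
Federal income tax: $4,637.90 × 0.258 = $1,196.58
State disability insurance: only $183,246.27 − $181,890.59 = $1,355.68 of this check is subject → $1,355.68 × 0.007 = $9.49
Employee stock purchase plan: $185.37
Medical insurance premium: $97.55
Total deductions = $493.66 + $157.69 + $1,196.58 + $9.49 + $185.37 + $97.55 = $2,140.34
Net pay = $5,131.56 − $2,140.34 = $2,991.22

$2,991.22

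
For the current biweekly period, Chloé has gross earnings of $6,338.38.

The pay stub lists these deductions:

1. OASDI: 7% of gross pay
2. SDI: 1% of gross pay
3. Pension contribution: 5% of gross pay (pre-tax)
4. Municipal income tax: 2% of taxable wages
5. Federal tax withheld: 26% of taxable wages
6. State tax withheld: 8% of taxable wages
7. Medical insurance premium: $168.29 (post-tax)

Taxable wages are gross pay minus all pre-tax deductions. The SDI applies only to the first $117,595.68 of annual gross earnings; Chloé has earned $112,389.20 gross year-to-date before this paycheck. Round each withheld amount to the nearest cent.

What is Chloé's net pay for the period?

$3,189.69

Pension contribution: $6,338.38 × 0.05 = $316.92
Taxable wages = $6,338.38 − $316.92 = $6,021.46
Federal tax withheld: $6,021.46 × 0.26 = $1,565.58
Municipal income tax: $6,021.46 × 0.02 = $120.43
State tax withheld: $6,021.46 × 0.08 = $481.72
SDI: only $117,595.68 − $112,389.20 = $5,206.48 of this check is subject → $5,206.48 × 0.01 = $52.06
OASDI: $6,338.38 × 0.07 = $443.69
Medical insurance premium: $168.29
Total deductions = $316.92 + $1,565.58 + $120.43 + $481.72 + $52.06 + $443.69 + $168.29 = $3,148.69
Net pay = $6,338.38 − $3,148.69 = $3,189.69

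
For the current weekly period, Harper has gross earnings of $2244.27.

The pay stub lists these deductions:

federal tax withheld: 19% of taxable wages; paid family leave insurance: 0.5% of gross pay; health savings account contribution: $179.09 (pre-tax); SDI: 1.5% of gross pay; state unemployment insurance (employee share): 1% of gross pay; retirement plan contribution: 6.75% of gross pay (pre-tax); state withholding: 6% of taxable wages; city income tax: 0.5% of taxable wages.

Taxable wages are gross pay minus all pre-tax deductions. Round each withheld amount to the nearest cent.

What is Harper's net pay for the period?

$1358.38

Retirement plan contribution: $2244.27 × 0.0675 = $151.49
Health savings account contribution: $179.09
Pre-tax total = $151.49 + $179.09 = $330.58
Taxable wages = $2244.27 − $330.58 = $1913.69
City income tax: $1913.69 × 0.005 = $9.57
State withholding: $1913.69 × 0.06 = $114.82
Federal tax withheld: $1913.69 × 0.19 = $363.60
Paid family leave insurance: $2244.27 × 0.005 = $11.22
State unemployment insurance (employee share): $2244.27 × 0.01 = $22.44
SDI: $2244.27 × 0.015 = $33.66
Total deductions = $151.49 + $179.09 + $9.57 + $114.82 + $363.60 + $11.22 + $22.44 + $33.66 = $885.89
Net pay = $2244.27 − $885.89 = $1358.38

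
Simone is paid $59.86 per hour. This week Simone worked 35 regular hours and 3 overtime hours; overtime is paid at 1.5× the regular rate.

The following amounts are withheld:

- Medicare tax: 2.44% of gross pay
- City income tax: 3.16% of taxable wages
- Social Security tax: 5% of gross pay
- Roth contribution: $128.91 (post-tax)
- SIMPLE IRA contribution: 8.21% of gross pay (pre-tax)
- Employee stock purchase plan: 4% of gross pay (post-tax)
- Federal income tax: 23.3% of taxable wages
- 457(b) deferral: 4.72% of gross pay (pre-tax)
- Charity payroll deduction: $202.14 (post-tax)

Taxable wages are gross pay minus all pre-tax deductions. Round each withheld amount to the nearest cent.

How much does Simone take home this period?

$912.46

Regular pay: 35 × $59.86 = $2,095.10
Overtime pay: 3 × $59.86 × 1.5 = $269.37
Gross pay = $2,095.10 + $269.37 = $2,364.47
457(b) deferral: $2,364.47 × 0.0472 = $111.60
SIMPLE IRA contribution: $2,364.47 × 0.0821 = $194.12
Pre-tax total = $111.60 + $194.12 = $305.72
Taxable wages = $2,364.47 − $305.72 = $2,058.75
Federal income tax: $2,058.75 × 0.233 = $479.69
City income tax: $2,058.75 × 0.0316 = $65.06
Medicare tax: $2,364.47 × 0.0244 = $57.69
Social Security tax: $2,364.47 × 0.05 = $118.22
Employee stock purchase plan: $2,364.47 × 0.04 = $94.58
Charity payroll deduction: $202.14
Roth contribution: $128.91
Total deductions = $111.60 + $194.12 + $479.69 + $65.06 + $57.69 + $118.22 + $94.58 + $202.14 + $128.91 = $1,452.01
Net pay = $2,364.47 − $1,452.01 = $912.46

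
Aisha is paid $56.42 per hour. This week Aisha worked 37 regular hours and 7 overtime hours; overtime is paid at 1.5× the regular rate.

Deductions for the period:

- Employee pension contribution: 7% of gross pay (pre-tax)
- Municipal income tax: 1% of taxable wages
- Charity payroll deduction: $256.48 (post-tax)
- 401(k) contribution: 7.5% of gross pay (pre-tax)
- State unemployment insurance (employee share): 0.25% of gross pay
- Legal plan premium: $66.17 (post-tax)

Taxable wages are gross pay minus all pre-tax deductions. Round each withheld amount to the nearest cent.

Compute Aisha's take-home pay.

Regular pay: 37 × $56.42 = $2,087.54
Overtime pay: 7 × $56.42 × 1.5 = $592.41
Gross pay = $2,087.54 + $592.41 = $2,679.95
Employee pension contribution: $2,679.95 × 0.07 = $187.60
401(k) contribution: $2,679.95 × 0.075 = $201.00
Pre-tax total = $187.60 + $201.00 = $388.60
Taxable wages = $2,679.95 − $388.60 = $2,291.35
Municipal income tax: $2,291.35 × 0.01 = $22.91
State unemployment insurance (employee share): $2,679.95 × 0.0025 = $6.70
Charity payroll deduction: $256.48
Legal plan premium: $66.17
Total deductions = $187.60 + $201.00 + $22.91 + $6.70 + $256.48 + $66.17 = $740.86
Net pay = $2,679.95 − $740.86 = $1,939.09

$1,939.09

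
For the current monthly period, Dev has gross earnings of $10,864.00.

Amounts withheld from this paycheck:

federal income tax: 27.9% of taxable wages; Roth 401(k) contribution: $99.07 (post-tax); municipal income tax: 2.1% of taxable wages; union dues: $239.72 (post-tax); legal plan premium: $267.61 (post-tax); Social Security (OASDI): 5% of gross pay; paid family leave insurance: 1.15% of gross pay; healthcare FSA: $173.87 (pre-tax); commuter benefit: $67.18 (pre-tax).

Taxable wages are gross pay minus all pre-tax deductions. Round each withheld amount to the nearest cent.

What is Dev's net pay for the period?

$6,161.53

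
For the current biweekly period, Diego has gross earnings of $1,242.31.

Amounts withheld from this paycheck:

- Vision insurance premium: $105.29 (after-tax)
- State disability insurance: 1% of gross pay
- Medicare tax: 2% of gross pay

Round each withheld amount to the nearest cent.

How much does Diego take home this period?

$1,099.75

State disability insurance: $1,242.31 × 0.01 = $12.42
Medicare tax: $1,242.31 × 0.02 = $24.85
Vision insurance premium: $105.29
Total deductions = $12.42 + $24.85 + $105.29 = $142.56
Net pay = $1,242.31 − $142.56 = $1,099.75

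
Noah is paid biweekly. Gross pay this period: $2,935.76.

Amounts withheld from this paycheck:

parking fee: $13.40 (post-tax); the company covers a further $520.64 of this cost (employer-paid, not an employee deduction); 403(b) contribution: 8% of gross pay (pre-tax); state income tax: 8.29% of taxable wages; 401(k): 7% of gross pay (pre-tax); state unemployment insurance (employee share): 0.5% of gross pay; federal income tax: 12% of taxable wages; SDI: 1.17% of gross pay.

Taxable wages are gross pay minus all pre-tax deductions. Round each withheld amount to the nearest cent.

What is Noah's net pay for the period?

$1,926.65

403(b) contribution: $2,935.76 × 0.08 = $234.86
401(k): $2,935.76 × 0.07 = $205.50
Pre-tax total = $234.86 + $205.50 = $440.36
Taxable wages = $2,935.76 − $440.36 = $2,495.40
Federal income tax: $2,495.40 × 0.12 = $299.45
State income tax: $2,495.40 × 0.0829 = $206.87
State unemployment insurance (employee share): $2,935.76 × 0.005 = $14.68
SDI: $2,935.76 × 0.0117 = $34.35
Parking fee: $13.40
(Employer's $520.64 toward parking fee is not withheld from the employee.)
Total deductions = $234.86 + $205.50 + $299.45 + $206.87 + $14.68 + $34.35 + $13.40 = $1,009.11
Net pay = $2,935.76 − $1,009.11 = $1,926.65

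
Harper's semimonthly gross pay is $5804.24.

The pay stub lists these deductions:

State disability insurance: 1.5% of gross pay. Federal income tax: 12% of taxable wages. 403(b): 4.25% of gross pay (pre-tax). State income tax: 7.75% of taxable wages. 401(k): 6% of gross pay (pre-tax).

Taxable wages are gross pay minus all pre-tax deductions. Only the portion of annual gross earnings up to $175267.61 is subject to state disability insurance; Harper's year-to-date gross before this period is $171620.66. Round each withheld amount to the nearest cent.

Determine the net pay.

401(k): $5804.24 × 0.06 = $348.25
403(b): $5804.24 × 0.0425 = $246.68
Pre-tax total = $348.25 + $246.68 = $594.93
Taxable wages = $5804.24 − $594.93 = $5209.31
State income tax: $5209.31 × 0.0775 = $403.72
Federal income tax: $5209.31 × 0.12 = $625.12
State disability insurance: only $175267.61 − $171620.66 = $3646.95 of this check is subject → $3646.95 × 0.015 = $54.70
Total deductions = $348.25 + $246.68 + $403.72 + $625.12 + $54.70 = $1678.47
Net pay = $5804.24 − $1678.47 = $4125.77

$4125.77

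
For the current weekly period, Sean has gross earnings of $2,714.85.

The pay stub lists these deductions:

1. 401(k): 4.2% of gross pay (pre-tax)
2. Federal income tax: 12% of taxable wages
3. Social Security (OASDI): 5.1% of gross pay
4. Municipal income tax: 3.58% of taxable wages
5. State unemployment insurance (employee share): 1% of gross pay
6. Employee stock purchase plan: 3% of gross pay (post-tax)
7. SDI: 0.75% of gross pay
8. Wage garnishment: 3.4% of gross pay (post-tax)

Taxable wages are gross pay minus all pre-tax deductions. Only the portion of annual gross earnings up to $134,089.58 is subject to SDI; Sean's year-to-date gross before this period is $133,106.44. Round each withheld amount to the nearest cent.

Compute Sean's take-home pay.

$1,848.89

401(k): $2,714.85 × 0.042 = $114.02
Taxable wages = $2,714.85 − $114.02 = $2,600.83
Municipal income tax: $2,600.83 × 0.0358 = $93.11
Federal income tax: $2,600.83 × 0.12 = $312.10
Social Security (OASDI): $2,714.85 × 0.051 = $138.46
SDI: only $134,089.58 − $133,106.44 = $983.14 of this check is subject → $983.14 × 0.0075 = $7.37
State unemployment insurance (employee share): $2,714.85 × 0.01 = $27.15
Employee stock purchase plan: $2,714.85 × 0.03 = $81.45
Wage garnishment: $2,714.85 × 0.034 = $92.30
Total deductions = $114.02 + $93.11 + $312.10 + $138.46 + $7.37 + $27.15 + $81.45 + $92.30 = $865.96
Net pay = $2,714.85 − $865.96 = $1,848.89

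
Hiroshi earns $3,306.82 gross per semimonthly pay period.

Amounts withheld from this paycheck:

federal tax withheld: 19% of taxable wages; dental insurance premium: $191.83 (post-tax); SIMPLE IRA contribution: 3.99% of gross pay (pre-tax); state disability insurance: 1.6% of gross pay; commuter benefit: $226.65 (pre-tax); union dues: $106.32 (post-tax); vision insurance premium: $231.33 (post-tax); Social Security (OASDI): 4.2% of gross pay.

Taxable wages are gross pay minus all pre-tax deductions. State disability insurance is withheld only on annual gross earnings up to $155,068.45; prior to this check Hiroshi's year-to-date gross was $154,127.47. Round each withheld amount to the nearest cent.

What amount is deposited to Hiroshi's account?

$1,704.64

SIMPLE IRA contribution: $3,306.82 × 0.0399 = $131.94
Commuter benefit: $226.65
Pre-tax total = $131.94 + $226.65 = $358.59
Taxable wages = $3,306.82 − $358.59 = $2,948.23
Federal tax withheld: $2,948.23 × 0.19 = $560.16
State disability insurance: only $155,068.45 − $154,127.47 = $940.98 of this check is subject → $940.98 × 0.016 = $15.06
Social Security (OASDI): $3,306.82 × 0.042 = $138.89
Dental insurance premium: $191.83
Union dues: $106.32
Vision insurance premium: $231.33
Total deductions = $131.94 + $226.65 + $560.16 + $15.06 + $138.89 + $191.83 + $106.32 + $231.33 = $1,602.18
Net pay = $3,306.82 − $1,602.18 = $1,704.64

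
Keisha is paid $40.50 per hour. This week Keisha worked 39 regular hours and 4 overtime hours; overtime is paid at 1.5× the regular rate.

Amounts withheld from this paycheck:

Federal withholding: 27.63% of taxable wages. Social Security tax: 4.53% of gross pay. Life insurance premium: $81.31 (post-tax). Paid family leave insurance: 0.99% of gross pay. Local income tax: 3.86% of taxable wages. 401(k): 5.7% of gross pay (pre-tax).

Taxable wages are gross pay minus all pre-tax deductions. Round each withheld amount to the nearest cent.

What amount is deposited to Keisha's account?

$995.52

Regular pay: 39 × $40.50 = $1,579.50
Overtime pay: 4 × $40.50 × 1.5 = $243.00
Gross pay = $1,579.50 + $243.00 = $1,822.50
401(k): $1,822.50 × 0.057 = $103.88
Taxable wages = $1,822.50 − $103.88 = $1,718.62
Local income tax: $1,718.62 × 0.0386 = $66.34
Federal withholding: $1,718.62 × 0.2763 = $474.85
Social Security tax: $1,822.50 × 0.0453 = $82.56
Paid family leave insurance: $1,822.50 × 0.0099 = $18.04
Life insurance premium: $81.31
Total deductions = $103.88 + $66.34 + $474.85 + $82.56 + $18.04 + $81.31 = $826.98
Net pay = $1,822.50 − $826.98 = $995.52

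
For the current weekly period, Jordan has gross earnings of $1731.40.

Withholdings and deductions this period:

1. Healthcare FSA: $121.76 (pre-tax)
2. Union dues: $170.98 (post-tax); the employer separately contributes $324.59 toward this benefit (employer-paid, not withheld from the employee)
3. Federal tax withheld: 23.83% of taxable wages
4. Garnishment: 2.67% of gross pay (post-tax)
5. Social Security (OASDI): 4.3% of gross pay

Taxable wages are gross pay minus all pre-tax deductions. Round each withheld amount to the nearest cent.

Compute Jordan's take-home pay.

$934.40

Healthcare FSA: $121.76
Taxable wages = $1731.40 − $121.76 = $1609.64
Federal tax withheld: $1609.64 × 0.2383 = $383.58
Social Security (OASDI): $1731.40 × 0.043 = $74.45
Garnishment: $1731.40 × 0.0267 = $46.23
Union dues: $170.98
(Employer's $324.59 toward union dues is not withheld from the employee.)
Total deductions = $121.76 + $383.58 + $74.45 + $46.23 + $170.98 = $797.00
Net pay = $1731.40 − $797.00 = $934.40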